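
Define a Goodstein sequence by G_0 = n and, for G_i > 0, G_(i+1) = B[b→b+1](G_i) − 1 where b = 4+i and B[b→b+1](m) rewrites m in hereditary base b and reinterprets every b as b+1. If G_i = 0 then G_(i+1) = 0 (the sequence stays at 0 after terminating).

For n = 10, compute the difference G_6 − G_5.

G_0 = 10. HB_4(10) = 2·4 + 2. Bump = 12. G_1 = 11.
G_1 = 11. HB_5(11) = 2·5 + 1. Bump = 13. G_2 = 12.
G_2 = 12. HB_6(12) = 2·6. Bump = 14. G_3 = 13.
G_3 = 13. HB_7(13) = 7 + 6. Bump = 14. G_4 = 13.
G_4 = 13. HB_8(13) = 8 + 5. Bump = 14. G_5 = 13.
G_5 = 13. HB_9(13) = 9 + 4. Bump = 14. G_6 = 13.

0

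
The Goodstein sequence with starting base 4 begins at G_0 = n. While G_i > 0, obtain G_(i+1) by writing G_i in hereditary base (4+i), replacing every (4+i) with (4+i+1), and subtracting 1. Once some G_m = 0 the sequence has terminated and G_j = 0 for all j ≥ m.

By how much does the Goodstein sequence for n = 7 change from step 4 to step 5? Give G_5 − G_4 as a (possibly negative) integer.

-1

7 —HB4→ 4 + 3 —bump→ 5 + 3 = 8 —(−1)→ 7
7 —HB5→ 5 + 2 —bump→ 6 + 2 = 8 —(−1)→ 7
7 —HB6→ 6 + 1 —bump→ 7 + 1 = 8 —(−1)→ 7
7 —HB7→ 7 —bump→ 8 = 8 —(−1)→ 7
7 —HB8→ 7 —bump→ 7 = 7 —(−1)→ 6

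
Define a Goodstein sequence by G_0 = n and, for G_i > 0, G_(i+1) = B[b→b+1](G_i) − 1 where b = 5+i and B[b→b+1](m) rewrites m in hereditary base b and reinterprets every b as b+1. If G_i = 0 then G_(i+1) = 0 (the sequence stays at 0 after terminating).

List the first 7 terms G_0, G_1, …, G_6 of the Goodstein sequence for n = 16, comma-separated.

[0] 16 ≡ 3·5 + 1 (base 5). Lift 6: 19. −1: 18.
[1] 18 ≡ 3·6 (base 6). Lift 7: 21. −1: 20.
[2] 20 ≡ 2·7 + 6 (base 7). Lift 8: 22. −1: 21.
[3] 21 ≡ 2·8 + 5 (base 8). Lift 9: 23. −1: 22.
[4] 22 ≡ 2·9 + 4 (base 9). Lift 10: 24. −1: 23.
[5] 23 ≡ 2·10 + 3 (base 10). Lift 11: 25. −1: 24.

16, 18, 20, 21, 22, 23, 24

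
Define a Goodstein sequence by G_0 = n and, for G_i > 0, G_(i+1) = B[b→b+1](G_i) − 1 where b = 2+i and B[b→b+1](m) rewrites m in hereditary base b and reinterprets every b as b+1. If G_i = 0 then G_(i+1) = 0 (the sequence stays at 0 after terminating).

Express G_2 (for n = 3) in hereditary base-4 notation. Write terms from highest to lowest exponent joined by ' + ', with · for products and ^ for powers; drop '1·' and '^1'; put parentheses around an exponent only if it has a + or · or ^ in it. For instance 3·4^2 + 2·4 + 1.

3

3 —HB2→ 2 + 1 —bump→ 3 + 1 = 4 —(−1)→ 3
3 —HB3→ 3 —bump→ 4 = 4 —(−1)→ 3
3 —HB4→ 3 —bump→ 3 = 3 —(−1)→ 2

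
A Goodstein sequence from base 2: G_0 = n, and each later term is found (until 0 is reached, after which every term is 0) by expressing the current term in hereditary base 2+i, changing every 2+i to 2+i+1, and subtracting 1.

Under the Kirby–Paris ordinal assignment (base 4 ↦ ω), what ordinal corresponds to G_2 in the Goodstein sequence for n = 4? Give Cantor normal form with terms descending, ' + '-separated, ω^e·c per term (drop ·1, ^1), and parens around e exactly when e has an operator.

ω^2·2 + ω·2 + 1

base 2: 4 = 2^2; at 3: 3^3 = 27; next = 26
base 3: 26 = 2·3^2 + 2·3 + 2; at 4: 2·4^2 + 2·4 + 2 = 42; next = 41
base 4: 41 = 2·4^2 + 2·4 + 1; at 5: 2·5^2 + 2·5 + 1 = 61; next = 60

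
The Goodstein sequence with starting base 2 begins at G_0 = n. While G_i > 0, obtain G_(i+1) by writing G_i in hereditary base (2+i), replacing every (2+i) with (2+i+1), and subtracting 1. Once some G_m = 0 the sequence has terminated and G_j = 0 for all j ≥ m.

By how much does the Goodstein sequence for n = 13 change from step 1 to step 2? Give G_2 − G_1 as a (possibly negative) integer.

1171

13 —HB2→ 2^(2 + 1) + 2^2 + 1 —bump→ 3^(3 + 1) + 3^3 + 1 = 109 —(−1)→ 108
108 —HB3→ 3^(3 + 1) + 3^3 —bump→ 4^(4 + 1) + 4^4 = 1280 —(−1)→ 1279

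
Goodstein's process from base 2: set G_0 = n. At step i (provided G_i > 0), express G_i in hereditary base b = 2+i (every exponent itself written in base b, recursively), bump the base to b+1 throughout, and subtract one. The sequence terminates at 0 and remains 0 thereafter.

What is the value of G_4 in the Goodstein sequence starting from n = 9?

140743

G_0 = 9. HB_2(9) = 2^(2 + 1) + 1. Bump = 82. G_1 = 81.
G_1 = 81. HB_3(81) = 3^(3 + 1). Bump = 1024. G_2 = 1023.
G_2 = 1023. HB_4(1023) = 3·4^4 + 3·4^3 + 3·4^2 + 3·4 + 3. Bump = 9843. G_3 = 9842.
G_3 = 9842. HB_5(9842) = 3·5^5 + 3·5^3 + 3·5^2 + 3·5 + 2. Bump = 140744. G_4 = 140743.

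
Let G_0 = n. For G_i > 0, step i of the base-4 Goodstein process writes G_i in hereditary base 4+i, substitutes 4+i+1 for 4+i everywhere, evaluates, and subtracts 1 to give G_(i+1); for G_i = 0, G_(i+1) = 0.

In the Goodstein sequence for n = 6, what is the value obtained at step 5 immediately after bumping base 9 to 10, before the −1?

base 4: 6 = 4 + 2; at 5: 5 + 2 = 7; next = 6
base 5: 6 = 5 + 1; at 6: 6 + 1 = 7; next = 6
base 6: 6 = 6; at 7: 7 = 7; next = 6
base 7: 6 = 6; at 8: 6 = 6; next = 5
base 8: 5 = 5; at 9: 5 = 5; next = 4

4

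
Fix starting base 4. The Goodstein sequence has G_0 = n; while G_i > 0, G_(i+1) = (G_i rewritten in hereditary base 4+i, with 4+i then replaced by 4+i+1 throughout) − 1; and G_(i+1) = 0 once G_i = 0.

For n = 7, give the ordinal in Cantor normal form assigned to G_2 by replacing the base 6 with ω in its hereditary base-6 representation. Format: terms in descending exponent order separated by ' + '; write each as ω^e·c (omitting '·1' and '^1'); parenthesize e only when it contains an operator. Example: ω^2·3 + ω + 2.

ω + 1

step 0: 7 = 4 + 3; sub 5 for 4: 5 + 3; = 8; G_1 = 8−1 = 7
step 1: 7 = 5 + 2; sub 6 for 5: 6 + 2; = 8; G_2 = 8−1 = 7
step 2: 7 = 6 + 1; sub 7 for 6: 7 + 1; = 8; G_3 = 8−1 = 7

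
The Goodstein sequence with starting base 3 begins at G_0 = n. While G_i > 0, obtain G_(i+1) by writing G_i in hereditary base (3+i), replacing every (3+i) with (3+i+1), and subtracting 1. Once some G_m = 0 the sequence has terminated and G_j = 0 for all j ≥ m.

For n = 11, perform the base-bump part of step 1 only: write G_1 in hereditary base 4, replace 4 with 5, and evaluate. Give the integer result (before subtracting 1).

26

[0] 11 ≡ 3^2 + 2 (base 3). Lift 4: 18. −1: 17.
[1] 17 ≡ 4^2 + 1 (base 4). Lift 5: 26. −1: 25.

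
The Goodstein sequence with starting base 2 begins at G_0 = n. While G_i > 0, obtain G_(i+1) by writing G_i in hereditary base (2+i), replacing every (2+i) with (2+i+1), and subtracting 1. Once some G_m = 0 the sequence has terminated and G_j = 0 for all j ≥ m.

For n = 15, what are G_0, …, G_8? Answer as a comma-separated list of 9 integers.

i=0: 15 = 2^(2 + 1) + 2^2 + 2 + 1 (b=2); 2→3: 3^(3 + 1) + 3^3 + 3 + 1 = 112; 112−1 = 111
i=1: 111 = 3^(3 + 1) + 3^3 + 3 (b=3); 3→4: 4^(4 + 1) + 4^4 + 4 = 1284; 1284−1 = 1283
i=2: 1283 = 4^(4 + 1) + 4^4 + 3 (b=4); 4→5: 5^(5 + 1) + 5^5 + 3 = 18753; 18753−1 = 18752
i=3: 18752 = 5^(5 + 1) + 5^5 + 2 (b=5); 5→6: 6^(6 + 1) + 6^6 + 2 = 326594; 326594−1 = 326593
i=4: 326593 = 6^(6 + 1) + 6^6 + 1 (b=6); 6→7: 7^(7 + 1) + 7^7 + 1 = 6588345; 6588345−1 = 6588344
i=5: 6588344 = 7^(7 + 1) + 7^7 (b=7); 7→8: 8^(8 + 1) + 8^8 = 150994944; 150994944−1 = 150994943
i=6: 150994943 = 8^(8 + 1) + 7·8^7 + 7·8^6 + 7·8^5 + 7·8^4 + 7·8^3 + 7·8^2 + 7·8 + 7 (b=8); 8→9: 9^(9 + 1) + 7·9^7 + 7·9^6 + 7·9^5 + 7·9^4 + 7·9^3 + 7·9^2 + 7·9 + 7 = 3524450281; 3524450281−1 = 3524450280
i=7: 3524450280 = 9^(9 + 1) + 7·9^7 + 7·9^6 + 7·9^5 + 7·9^4 + 7·9^3 + 7·9^2 + 7·9 + 6 (b=9); 9→10: 10^(10 + 1) + 7·10^7 + 7·10^6 + 7·10^5 + 7·10^4 + 7·10^3 + 7·10^2 + 7·10 + 6 = 100077777776; 100077777776−1 = 100077777775

15, 111, 1283, 18752, 326593, 6588344, 150994943, 3524450280, 100077777775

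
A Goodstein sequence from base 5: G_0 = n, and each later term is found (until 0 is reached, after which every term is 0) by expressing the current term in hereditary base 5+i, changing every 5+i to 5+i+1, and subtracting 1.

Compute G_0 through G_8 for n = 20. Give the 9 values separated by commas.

G_0 = 20. HB_5(20) = 4·5. Bump = 24. G_1 = 23.
G_1 = 23. HB_6(23) = 3·6 + 5. Bump = 26. G_2 = 25.
G_2 = 25. HB_7(25) = 3·7 + 4. Bump = 28. G_3 = 27.
G_3 = 27. HB_8(27) = 3·8 + 3. Bump = 30. G_4 = 29.
G_4 = 29. HB_9(29) = 3·9 + 2. Bump = 32. G_5 = 31.
G_5 = 31. HB_10(31) = 3·10 + 1. Bump = 34. G_6 = 33.
G_6 = 33. HB_11(33) = 3·11. Bump = 36. G_7 = 35.
G_7 = 35. HB_12(35) = 2·12 + 11. Bump = 37. G_8 = 36.

20, 23, 25, 27, 29, 31, 33, 35, 36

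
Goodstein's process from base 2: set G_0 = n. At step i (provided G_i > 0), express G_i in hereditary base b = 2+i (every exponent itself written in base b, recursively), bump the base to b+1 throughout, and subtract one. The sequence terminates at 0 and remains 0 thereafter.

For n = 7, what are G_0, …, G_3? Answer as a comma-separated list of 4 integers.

7, 30, 259, 3127

G_0 = 7. HB_2(7) = 2^2 + 2 + 1. Bump = 31. G_1 = 30.
G_1 = 30. HB_3(30) = 3^3 + 3. Bump = 260. G_2 = 259.
G_2 = 259. HB_4(259) = 4^4 + 3. Bump = 3128. G_3 = 3127.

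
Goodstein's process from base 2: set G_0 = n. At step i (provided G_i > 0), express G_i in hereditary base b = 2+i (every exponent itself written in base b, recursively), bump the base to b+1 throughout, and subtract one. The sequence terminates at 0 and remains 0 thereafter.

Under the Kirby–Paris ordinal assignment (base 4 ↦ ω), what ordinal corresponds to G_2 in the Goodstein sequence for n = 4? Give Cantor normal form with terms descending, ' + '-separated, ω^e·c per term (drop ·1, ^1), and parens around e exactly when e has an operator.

ω^2·2 + ω·2 + 1

i=0: 4 = 2^2 (b=2); 2→3: 3^3 = 27; 27−1 = 26
i=1: 26 = 2·3^2 + 2·3 + 2 (b=3); 3→4: 2·4^2 + 2·4 + 2 = 42; 42−1 = 41
i=2: 41 = 2·4^2 + 2·4 + 1 (b=4); 4→5: 2·5^2 + 2·5 + 1 = 61; 61−1 = 60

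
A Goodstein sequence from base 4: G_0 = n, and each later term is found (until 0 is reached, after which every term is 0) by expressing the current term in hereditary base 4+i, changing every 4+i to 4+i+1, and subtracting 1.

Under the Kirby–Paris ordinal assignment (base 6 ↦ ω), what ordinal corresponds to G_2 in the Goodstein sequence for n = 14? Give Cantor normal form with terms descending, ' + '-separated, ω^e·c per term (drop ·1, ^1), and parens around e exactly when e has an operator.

base 4: 14 = 3·4 + 2; at 5: 3·5 + 2 = 17; next = 16
base 5: 16 = 3·5 + 1; at 6: 3·6 + 1 = 19; next = 18
base 6: 18 = 3·6; at 7: 3·7 = 21; next = 20

ω·3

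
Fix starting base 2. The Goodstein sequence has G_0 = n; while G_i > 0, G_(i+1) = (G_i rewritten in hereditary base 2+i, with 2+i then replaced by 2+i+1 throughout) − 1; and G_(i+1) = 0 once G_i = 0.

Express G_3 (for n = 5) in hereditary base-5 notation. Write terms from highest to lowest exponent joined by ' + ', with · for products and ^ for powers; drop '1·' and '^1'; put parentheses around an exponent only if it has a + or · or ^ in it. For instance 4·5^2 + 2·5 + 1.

5 —HB2→ 2^2 + 1 —bump→ 3^3 + 1 = 28 —(−1)→ 27
27 —HB3→ 3^3 —bump→ 4^4 = 256 —(−1)→ 255
255 —HB4→ 3·4^3 + 3·4^2 + 3·4 + 3 —bump→ 3·5^3 + 3·5^2 + 3·5 + 3 = 468 —(−1)→ 467

3·5^3 + 3·5^2 + 3·5 + 2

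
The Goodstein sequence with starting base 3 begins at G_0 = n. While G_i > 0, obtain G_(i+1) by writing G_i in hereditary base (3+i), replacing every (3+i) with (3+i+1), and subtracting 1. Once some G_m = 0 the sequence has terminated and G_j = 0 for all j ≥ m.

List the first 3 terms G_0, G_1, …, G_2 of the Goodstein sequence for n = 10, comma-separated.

10, 16, 24

10 —HB3→ 3^2 + 1 —bump→ 4^2 + 1 = 17 —(−1)→ 16
16 —HB4→ 4^2 —bump→ 5^2 = 25 —(−1)→ 24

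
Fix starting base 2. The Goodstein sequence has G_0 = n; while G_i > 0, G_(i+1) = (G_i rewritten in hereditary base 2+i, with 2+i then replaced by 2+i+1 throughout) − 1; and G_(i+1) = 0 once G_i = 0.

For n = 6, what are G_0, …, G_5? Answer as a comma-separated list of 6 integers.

6, 29, 257, 3125, 46655, 98039

6 —HB2→ 2^2 + 2 —bump→ 3^3 + 3 = 30 —(−1)→ 29
29 —HB3→ 3^3 + 2 —bump→ 4^4 + 2 = 258 —(−1)→ 257
257 —HB4→ 4^4 + 1 —bump→ 5^5 + 1 = 3126 —(−1)→ 3125
3125 —HB5→ 5^5 —bump→ 6^6 = 46656 —(−1)→ 46655
46655 —HB6→ 5·6^5 + 5·6^4 + 5·6^3 + 5·6^2 + 5·6 + 5 —bump→ 5·7^5 + 5·7^4 + 5·7^3 + 5·7^2 + 5·7 + 5 = 98040 —(−1)→ 98039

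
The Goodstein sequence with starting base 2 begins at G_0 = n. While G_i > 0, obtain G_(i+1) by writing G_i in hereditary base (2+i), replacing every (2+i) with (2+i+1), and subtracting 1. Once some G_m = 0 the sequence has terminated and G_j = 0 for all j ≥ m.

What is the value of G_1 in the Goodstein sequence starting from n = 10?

i=0: 10 = 2^(2 + 1) + 2 (b=2); 2→3: 3^(3 + 1) + 3 = 84; 84−1 = 83
i=1: 83 = 3^(3 + 1) + 2 (b=3); 3→4: 4^(4 + 1) + 2 = 1026; 1026−1 = 1025

83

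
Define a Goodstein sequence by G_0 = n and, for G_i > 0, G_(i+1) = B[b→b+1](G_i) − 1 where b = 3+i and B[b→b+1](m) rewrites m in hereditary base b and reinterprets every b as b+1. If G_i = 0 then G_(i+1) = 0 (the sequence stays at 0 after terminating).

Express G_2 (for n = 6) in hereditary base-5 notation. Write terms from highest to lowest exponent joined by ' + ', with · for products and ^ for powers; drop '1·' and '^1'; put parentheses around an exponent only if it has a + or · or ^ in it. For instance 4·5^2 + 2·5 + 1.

5 + 2

(0) 6|_3 = 2·3 ↦ 2·4|_4 = 8 ⇒ 7
(1) 7|_4 = 4 + 3 ↦ 5 + 3|_5 = 8 ⇒ 7
(2) 7|_5 = 5 + 2 ↦ 6 + 2|_6 = 8 ⇒ 7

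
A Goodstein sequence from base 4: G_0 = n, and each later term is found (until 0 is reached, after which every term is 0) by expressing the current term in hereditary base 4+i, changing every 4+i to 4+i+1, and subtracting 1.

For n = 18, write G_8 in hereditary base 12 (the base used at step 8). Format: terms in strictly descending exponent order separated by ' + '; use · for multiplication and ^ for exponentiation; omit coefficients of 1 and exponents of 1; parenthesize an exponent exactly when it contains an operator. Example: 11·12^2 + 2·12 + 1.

6·12 + 1

[0] 18 ≡ 4^2 + 2 (base 4). Lift 5: 27. −1: 26.
[1] 26 ≡ 5^2 + 1 (base 5). Lift 6: 37. −1: 36.
[2] 36 ≡ 6^2 (base 6). Lift 7: 49. −1: 48.
[3] 48 ≡ 6·7 + 6 (base 7). Lift 8: 54. −1: 53.
[4] 53 ≡ 6·8 + 5 (base 8). Lift 9: 59. −1: 58.
[5] 58 ≡ 6·9 + 4 (base 9). Lift 10: 64. −1: 63.
[6] 63 ≡ 6·10 + 3 (base 10). Lift 11: 69. −1: 68.
[7] 68 ≡ 6·11 + 2 (base 11). Lift 12: 74. −1: 73.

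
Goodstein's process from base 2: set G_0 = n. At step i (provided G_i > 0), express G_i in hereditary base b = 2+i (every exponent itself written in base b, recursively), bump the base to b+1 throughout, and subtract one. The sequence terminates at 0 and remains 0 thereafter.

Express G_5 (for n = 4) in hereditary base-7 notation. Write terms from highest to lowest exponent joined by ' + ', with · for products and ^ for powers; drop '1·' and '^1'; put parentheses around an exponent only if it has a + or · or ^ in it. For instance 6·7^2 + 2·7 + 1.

[0] 4 ≡ 2^2 (base 2). Lift 3: 27. −1: 26.
[1] 26 ≡ 2·3^2 + 2·3 + 2 (base 3). Lift 4: 42. −1: 41.
[2] 41 ≡ 2·4^2 + 2·4 + 1 (base 4). Lift 5: 61. −1: 60.
[3] 60 ≡ 2·5^2 + 2·5 (base 5). Lift 6: 84. −1: 83.
[4] 83 ≡ 2·6^2 + 6 + 5 (base 6). Lift 7: 110. −1: 109.

2·7^2 + 7 + 4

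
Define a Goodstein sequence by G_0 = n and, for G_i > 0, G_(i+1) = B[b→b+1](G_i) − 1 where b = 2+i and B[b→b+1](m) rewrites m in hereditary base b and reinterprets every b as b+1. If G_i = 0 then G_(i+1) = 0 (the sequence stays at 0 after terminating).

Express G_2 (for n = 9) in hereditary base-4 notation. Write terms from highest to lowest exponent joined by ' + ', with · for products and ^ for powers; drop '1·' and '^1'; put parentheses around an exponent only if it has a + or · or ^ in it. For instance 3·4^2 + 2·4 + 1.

base 2: 9 = 2^(2 + 1) + 1; at 3: 3^(3 + 1) + 1 = 82; next = 81
base 3: 81 = 3^(3 + 1); at 4: 4^(4 + 1) = 1024; next = 1023

3·4^4 + 3·4^3 + 3·4^2 + 3·4 + 3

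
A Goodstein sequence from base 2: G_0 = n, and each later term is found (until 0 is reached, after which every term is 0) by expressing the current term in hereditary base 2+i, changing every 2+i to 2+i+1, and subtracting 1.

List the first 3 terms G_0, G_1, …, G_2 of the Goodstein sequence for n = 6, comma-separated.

step 0: 6 = 2^2 + 2; sub 3 for 2: 3^3 + 3; = 30; G_1 = 30−1 = 29
step 1: 29 = 3^3 + 2; sub 4 for 3: 4^4 + 2; = 258; G_2 = 258−1 = 257

6, 29, 257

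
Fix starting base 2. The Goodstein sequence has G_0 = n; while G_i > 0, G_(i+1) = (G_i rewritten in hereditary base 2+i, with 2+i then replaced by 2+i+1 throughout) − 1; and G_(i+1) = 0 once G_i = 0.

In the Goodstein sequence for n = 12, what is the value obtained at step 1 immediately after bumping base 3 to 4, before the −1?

i=0: 12 = 2^(2 + 1) + 2^2 (b=2); 2→3: 3^(3 + 1) + 3^3 = 108; 108−1 = 107
i=1: 107 = 3^(3 + 1) + 2·3^2 + 2·3 + 2 (b=3); 3→4: 4^(4 + 1) + 2·4^2 + 2·4 + 2 = 1066; 1066−1 = 1065

1066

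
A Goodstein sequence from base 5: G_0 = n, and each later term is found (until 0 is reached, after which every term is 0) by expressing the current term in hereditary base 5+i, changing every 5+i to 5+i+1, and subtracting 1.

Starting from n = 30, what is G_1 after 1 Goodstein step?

G_0=30  [base 5] 5^2 + 5  →[5↦6]→  6^2 + 6 = 42  −1 ⇒ G_1=41
G_1=41  [base 6] 6^2 + 5  →[6↦7]→  7^2 + 5 = 54  −1 ⇒ G_2=53

41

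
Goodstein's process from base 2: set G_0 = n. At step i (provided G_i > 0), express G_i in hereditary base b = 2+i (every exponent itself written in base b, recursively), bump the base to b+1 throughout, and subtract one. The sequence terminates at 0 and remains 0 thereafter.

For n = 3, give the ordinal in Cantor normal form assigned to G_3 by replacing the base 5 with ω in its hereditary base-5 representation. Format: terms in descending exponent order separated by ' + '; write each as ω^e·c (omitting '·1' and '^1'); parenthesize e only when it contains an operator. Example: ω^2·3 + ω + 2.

i=0: 3 = 2 + 1 (b=2); 2→3: 3 + 1 = 4; 4−1 = 3
i=1: 3 = 3 (b=3); 3→4: 4 = 4; 4−1 = 3
i=2: 3 = 3 (b=4); 4→5: 3 = 3; 3−1 = 2
i=3: 2 = 2 (b=5); 5→6: 2 = 2; 2−1 = 1

2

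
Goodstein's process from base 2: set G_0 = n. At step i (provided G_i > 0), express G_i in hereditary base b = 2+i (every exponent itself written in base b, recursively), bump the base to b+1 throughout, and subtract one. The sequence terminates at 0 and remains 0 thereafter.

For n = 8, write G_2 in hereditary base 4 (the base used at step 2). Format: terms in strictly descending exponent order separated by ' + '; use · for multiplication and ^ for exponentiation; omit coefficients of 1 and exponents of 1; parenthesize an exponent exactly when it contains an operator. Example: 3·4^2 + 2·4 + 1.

8 —HB2→ 2^(2 + 1) —bump→ 3^(3 + 1) = 81 —(−1)→ 80
80 —HB3→ 2·3^3 + 2·3^2 + 2·3 + 2 —bump→ 2·4^4 + 2·4^2 + 2·4 + 2 = 554 —(−1)→ 553
553 —HB4→ 2·4^4 + 2·4^2 + 2·4 + 1 —bump→ 2·5^5 + 2·5^2 + 2·5 + 1 = 6311 —(−1)→ 6310

2·4^4 + 2·4^2 + 2·4 + 1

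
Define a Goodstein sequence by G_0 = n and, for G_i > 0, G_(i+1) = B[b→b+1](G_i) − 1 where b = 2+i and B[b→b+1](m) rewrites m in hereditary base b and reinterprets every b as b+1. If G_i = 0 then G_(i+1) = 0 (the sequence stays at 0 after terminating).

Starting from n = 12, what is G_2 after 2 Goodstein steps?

G_0=12  [base 2] 2^(2 + 1) + 2^2  →[2↦3]→  3^(3 + 1) + 3^3 = 108  −1 ⇒ G_1=107
G_1=107  [base 3] 3^(3 + 1) + 2·3^2 + 2·3 + 2  →[3↦4]→  4^(4 + 1) + 2·4^2 + 2·4 + 2 = 1066  −1 ⇒ G_2=1065
G_2=1065  [base 4] 4^(4 + 1) + 2·4^2 + 2·4 + 1  →[4↦5]→  5^(5 + 1) + 2·5^2 + 2·5 + 1 = 15686  −1 ⇒ G_3=15685

1065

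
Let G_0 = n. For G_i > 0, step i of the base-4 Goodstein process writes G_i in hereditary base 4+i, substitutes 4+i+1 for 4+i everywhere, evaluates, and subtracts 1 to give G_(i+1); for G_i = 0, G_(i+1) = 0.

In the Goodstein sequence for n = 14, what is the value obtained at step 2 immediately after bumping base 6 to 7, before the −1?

21

(0) 14|_4 = 3·4 + 2 ↦ 3·5 + 2|_5 = 17 ⇒ 16
(1) 16|_5 = 3·5 + 1 ↦ 3·6 + 1|_6 = 19 ⇒ 18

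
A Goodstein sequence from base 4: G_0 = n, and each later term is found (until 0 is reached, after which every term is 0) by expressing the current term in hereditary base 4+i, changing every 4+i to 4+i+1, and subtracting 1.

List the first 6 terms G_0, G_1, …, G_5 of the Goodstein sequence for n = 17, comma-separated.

17, 25, 35, 39, 43, 47

step 0: 17 = 4^2 + 1; sub 5 for 4: 5^2 + 1; = 26; G_1 = 26−1 = 25
step 1: 25 = 5^2; sub 6 for 5: 6^2; = 36; G_2 = 36−1 = 35
step 2: 35 = 5·6 + 5; sub 7 for 6: 5·7 + 5; = 40; G_3 = 40−1 = 39
step 3: 39 = 5·7 + 4; sub 8 for 7: 5·8 + 4; = 44; G_4 = 44−1 = 43
step 4: 43 = 5·8 + 3; sub 9 for 8: 5·9 + 3; = 48; G_5 = 48−1 = 47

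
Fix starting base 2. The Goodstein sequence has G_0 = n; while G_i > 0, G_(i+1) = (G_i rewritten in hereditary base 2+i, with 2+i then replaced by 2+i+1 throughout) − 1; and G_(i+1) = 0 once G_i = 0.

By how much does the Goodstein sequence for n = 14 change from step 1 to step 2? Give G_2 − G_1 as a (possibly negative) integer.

i=0: 14 = 2^(2 + 1) + 2^2 + 2 (b=2); 2→3: 3^(3 + 1) + 3^3 + 3 = 111; 111−1 = 110
i=1: 110 = 3^(3 + 1) + 3^3 + 2 (b=3); 3→4: 4^(4 + 1) + 4^4 + 2 = 1282; 1282−1 = 1281

1171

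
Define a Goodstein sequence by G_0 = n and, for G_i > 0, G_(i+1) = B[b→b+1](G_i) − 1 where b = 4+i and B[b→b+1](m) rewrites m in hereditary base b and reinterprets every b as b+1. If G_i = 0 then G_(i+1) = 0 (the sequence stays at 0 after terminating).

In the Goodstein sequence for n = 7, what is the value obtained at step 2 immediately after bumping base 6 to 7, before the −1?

G_0 = 7. HB_4(7) = 4 + 3. Bump = 8. G_1 = 7.
G_1 = 7. HB_5(7) = 5 + 2. Bump = 8. G_2 = 7.
G_2 = 7. HB_6(7) = 6 + 1. Bump = 8. G_3 = 7.

8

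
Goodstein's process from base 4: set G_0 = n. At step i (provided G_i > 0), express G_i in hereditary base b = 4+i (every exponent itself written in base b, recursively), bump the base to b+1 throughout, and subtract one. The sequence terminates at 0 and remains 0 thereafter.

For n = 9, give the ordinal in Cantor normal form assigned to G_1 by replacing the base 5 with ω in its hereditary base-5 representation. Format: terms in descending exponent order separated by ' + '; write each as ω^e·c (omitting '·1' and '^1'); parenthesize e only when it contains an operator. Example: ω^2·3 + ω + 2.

ω·2

G_0=9  [base 4] 2·4 + 1  →[4↦5]→  2·5 + 1 = 11  −1 ⇒ G_1=10
G_1=10  [base 5] 2·5  →[5↦6]→  2·6 = 12  −1 ⇒ G_2=11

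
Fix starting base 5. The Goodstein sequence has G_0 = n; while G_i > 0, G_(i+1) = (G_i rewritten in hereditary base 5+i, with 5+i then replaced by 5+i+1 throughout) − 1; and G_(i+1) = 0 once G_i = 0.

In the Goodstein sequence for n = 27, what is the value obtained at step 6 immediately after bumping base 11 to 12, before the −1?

88

step 0: 27 = 5^2 + 2; sub 6 for 5: 6^2 + 2; = 38; G_1 = 38−1 = 37
step 1: 37 = 6^2 + 1; sub 7 for 6: 7^2 + 1; = 50; G_2 = 50−1 = 49
step 2: 49 = 7^2; sub 8 for 7: 8^2; = 64; G_3 = 64−1 = 63
step 3: 63 = 7·8 + 7; sub 9 for 8: 7·9 + 7; = 70; G_4 = 70−1 = 69
step 4: 69 = 7·9 + 6; sub 10 for 9: 7·10 + 6; = 76; G_5 = 76−1 = 75
step 5: 75 = 7·10 + 5; sub 11 for 10: 7·11 + 5; = 82; G_6 = 82−1 = 81
step 6: 81 = 7·11 + 4; sub 12 for 11: 7·12 + 4; = 88; G_7 = 88−1 = 87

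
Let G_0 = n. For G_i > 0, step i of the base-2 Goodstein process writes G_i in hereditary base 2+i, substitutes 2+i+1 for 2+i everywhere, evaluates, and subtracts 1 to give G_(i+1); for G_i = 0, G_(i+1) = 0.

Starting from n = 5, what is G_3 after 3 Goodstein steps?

467

base 2: 5 = 2^2 + 1; at 3: 3^3 + 1 = 28; next = 27
base 3: 27 = 3^3; at 4: 4^4 = 256; next = 255
base 4: 255 = 3·4^3 + 3·4^2 + 3·4 + 3; at 5: 3·5^3 + 3·5^2 + 3·5 + 3 = 468; next = 467
base 5: 467 = 3·5^3 + 3·5^2 + 3·5 + 2; at 6: 3·6^3 + 3·6^2 + 3·6 + 2 = 776; next = 775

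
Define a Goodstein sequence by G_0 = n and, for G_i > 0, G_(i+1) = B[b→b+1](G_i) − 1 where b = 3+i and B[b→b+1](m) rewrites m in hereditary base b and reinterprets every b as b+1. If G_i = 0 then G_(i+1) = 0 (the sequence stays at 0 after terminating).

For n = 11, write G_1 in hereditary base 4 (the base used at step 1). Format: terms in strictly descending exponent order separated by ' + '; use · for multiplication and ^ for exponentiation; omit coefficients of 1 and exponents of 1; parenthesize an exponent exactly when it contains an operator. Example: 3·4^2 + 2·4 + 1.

step 0: 11 = 3^2 + 2; sub 4 for 3: 4^2 + 2; = 18; G_1 = 18−1 = 17
step 1: 17 = 4^2 + 1; sub 5 for 4: 5^2 + 1; = 26; G_2 = 26−1 = 25

4^2 + 1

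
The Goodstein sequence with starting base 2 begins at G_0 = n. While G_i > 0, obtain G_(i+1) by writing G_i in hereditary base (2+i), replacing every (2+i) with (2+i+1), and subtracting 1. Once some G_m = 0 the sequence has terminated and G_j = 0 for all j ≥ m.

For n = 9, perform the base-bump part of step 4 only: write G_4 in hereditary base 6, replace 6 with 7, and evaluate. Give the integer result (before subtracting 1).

[0] 9 ≡ 2^(2 + 1) + 1 (base 2). Lift 3: 82. −1: 81.
[1] 81 ≡ 3^(3 + 1) (base 3). Lift 4: 1024. −1: 1023.
[2] 1023 ≡ 3·4^4 + 3·4^3 + 3·4^2 + 3·4 + 3 (base 4). Lift 5: 9843. −1: 9842.
[3] 9842 ≡ 3·5^5 + 3·5^3 + 3·5^2 + 3·5 + 2 (base 5). Lift 6: 140744. −1: 140743.

2471827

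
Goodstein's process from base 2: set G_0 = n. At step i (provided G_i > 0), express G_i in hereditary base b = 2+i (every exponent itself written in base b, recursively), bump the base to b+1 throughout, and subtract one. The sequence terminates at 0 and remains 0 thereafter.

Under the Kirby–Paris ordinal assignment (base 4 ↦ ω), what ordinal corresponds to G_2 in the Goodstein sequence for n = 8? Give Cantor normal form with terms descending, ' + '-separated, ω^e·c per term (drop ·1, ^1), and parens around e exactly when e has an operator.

(0) 8|_2 = 2^(2 + 1) ↦ 3^(3 + 1)|_3 = 81 ⇒ 80
(1) 80|_3 = 2·3^3 + 2·3^2 + 2·3 + 2 ↦ 2·4^4 + 2·4^2 + 2·4 + 2|_4 = 554 ⇒ 553

ω^ω·2 + ω^2·2 + ω·2 + 1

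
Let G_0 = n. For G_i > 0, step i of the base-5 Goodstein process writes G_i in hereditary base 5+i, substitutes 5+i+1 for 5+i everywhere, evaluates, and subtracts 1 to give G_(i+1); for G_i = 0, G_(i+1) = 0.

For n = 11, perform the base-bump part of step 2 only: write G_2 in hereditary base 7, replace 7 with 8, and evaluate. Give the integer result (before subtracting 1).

11 —HB5→ 2·5 + 1 —bump→ 2·6 + 1 = 13 —(−1)→ 12
12 —HB6→ 2·6 —bump→ 2·7 = 14 —(−1)→ 13
13 —HB7→ 7 + 6 —bump→ 8 + 6 = 14 —(−1)→ 13

14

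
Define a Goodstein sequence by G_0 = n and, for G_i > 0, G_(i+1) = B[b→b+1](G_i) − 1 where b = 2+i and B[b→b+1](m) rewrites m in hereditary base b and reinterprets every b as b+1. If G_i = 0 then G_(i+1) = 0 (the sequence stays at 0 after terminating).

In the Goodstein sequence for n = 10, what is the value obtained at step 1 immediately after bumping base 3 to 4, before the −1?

1026

[0] 10 ≡ 2^(2 + 1) + 2 (base 2). Lift 3: 84. −1: 83.
[1] 83 ≡ 3^(3 + 1) + 2 (base 3). Lift 4: 1026. −1: 1025.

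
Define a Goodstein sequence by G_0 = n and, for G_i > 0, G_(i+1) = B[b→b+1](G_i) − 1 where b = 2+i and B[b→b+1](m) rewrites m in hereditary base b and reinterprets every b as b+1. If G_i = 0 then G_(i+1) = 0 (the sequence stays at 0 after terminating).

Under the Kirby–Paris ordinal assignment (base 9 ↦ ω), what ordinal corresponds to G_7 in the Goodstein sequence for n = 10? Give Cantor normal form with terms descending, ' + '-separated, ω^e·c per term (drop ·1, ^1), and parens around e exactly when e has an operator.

G_0=10  [base 2] 2^(2 + 1) + 2  →[2↦3]→  3^(3 + 1) + 3 = 84  −1 ⇒ G_1=83
G_1=83  [base 3] 3^(3 + 1) + 2  →[3↦4]→  4^(4 + 1) + 2 = 1026  −1 ⇒ G_2=1025
G_2=1025  [base 4] 4^(4 + 1) + 1  →[4↦5]→  5^(5 + 1) + 1 = 15626  −1 ⇒ G_3=15625
G_3=15625  [base 5] 5^(5 + 1)  →[5↦6]→  6^(6 + 1) = 279936  −1 ⇒ G_4=279935
G_4=279935  [base 6] 5·6^6 + 5·6^5 + 5·6^4 + 5·6^3 + 5·6^2 + 5·6 + 5  →[6↦7]→  5·7^7 + 5·7^5 + 5·7^4 + 5·7^3 + 5·7^2 + 5·7 + 5 = 4215755  −1 ⇒ G_5=4215754
G_5=4215754  [base 7] 5·7^7 + 5·7^5 + 5·7^4 + 5·7^3 + 5·7^2 + 5·7 + 4  →[7↦8]→  5·8^8 + 5·8^5 + 5·8^4 + 5·8^3 + 5·8^2 + 5·8 + 4 = 84073324  −1 ⇒ G_6=84073323
G_6=84073323  [base 8] 5·8^8 + 5·8^5 + 5·8^4 + 5·8^3 + 5·8^2 + 5·8 + 3  →[8↦9]→  5·9^9 + 5·9^5 + 5·9^4 + 5·9^3 + 5·9^2 + 5·9 + 3 = 1937434593  −1 ⇒ G_7=1937434592
G_7=1937434592  [base 9] 5·9^9 + 5·9^5 + 5·9^4 + 5·9^3 + 5·9^2 + 5·9 + 2  →[9↦10]→  5·10^10 + 5·10^5 + 5·10^4 + 5·10^3 + 5·10^2 + 5·10 + 2 = 50000555552  −1 ⇒ G_8=50000555551

ω^ω·5 + ω^5·5 + ω^4·5 + ω^3·5 + ω^2·5 + ω·5 + 2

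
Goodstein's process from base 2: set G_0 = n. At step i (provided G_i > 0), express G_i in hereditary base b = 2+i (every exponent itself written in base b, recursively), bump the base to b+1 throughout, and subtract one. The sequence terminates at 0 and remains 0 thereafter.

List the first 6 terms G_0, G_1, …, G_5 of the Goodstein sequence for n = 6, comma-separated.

6, 29, 257, 3125, 46655, 98039

6 —HB2→ 2^2 + 2 —bump→ 3^3 + 3 = 30 —(−1)→ 29
29 —HB3→ 3^3 + 2 —bump→ 4^4 + 2 = 258 —(−1)→ 257
257 —HB4→ 4^4 + 1 —bump→ 5^5 + 1 = 3126 —(−1)→ 3125
3125 —HB5→ 5^5 —bump→ 6^6 = 46656 —(−1)→ 46655
46655 —HB6→ 5·6^5 + 5·6^4 + 5·6^3 + 5·6^2 + 5·6 + 5 —bump→ 5·7^5 + 5·7^4 + 5·7^3 + 5·7^2 + 5·7 + 5 = 98040 —(−1)→ 98039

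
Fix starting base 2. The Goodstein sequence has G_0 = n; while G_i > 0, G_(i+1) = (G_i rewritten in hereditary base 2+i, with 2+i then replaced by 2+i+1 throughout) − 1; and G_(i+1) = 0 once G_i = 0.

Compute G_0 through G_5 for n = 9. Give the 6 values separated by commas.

9, 81, 1023, 9842, 140743, 2471826

G_0 = 9. HB_2(9) = 2^(2 + 1) + 1. Bump = 82. G_1 = 81.
G_1 = 81. HB_3(81) = 3^(3 + 1). Bump = 1024. G_2 = 1023.
G_2 = 1023. HB_4(1023) = 3·4^4 + 3·4^3 + 3·4^2 + 3·4 + 3. Bump = 9843. G_3 = 9842.
G_3 = 9842. HB_5(9842) = 3·5^5 + 3·5^3 + 3·5^2 + 3·5 + 2. Bump = 140744. G_4 = 140743.
G_4 = 140743. HB_6(140743) = 3·6^6 + 3·6^3 + 3·6^2 + 3·6 + 1. Bump = 2471827. G_5 = 2471826.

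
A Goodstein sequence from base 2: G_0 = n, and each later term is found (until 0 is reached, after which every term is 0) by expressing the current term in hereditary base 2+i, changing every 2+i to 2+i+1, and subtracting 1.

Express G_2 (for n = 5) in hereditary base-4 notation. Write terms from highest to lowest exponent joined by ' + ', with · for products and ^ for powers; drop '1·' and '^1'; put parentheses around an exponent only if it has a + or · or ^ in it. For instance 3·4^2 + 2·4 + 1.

5 —HB2→ 2^2 + 1 —bump→ 3^3 + 1 = 28 —(−1)→ 27
27 —HB3→ 3^3 —bump→ 4^4 = 256 —(−1)→ 255
255 —HB4→ 3·4^3 + 3·4^2 + 3·4 + 3 —bump→ 3·5^3 + 3·5^2 + 3·5 + 3 = 468 —(−1)→ 467

3·4^3 + 3·4^2 + 3·4 + 3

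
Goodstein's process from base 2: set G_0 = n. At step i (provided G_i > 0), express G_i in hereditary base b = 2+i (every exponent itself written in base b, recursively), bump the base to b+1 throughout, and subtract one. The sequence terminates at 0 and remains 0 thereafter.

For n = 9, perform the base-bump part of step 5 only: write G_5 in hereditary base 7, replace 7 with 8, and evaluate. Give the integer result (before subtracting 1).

50333400

i=0: 9 = 2^(2 + 1) + 1 (b=2); 2→3: 3^(3 + 1) + 1 = 82; 82−1 = 81
i=1: 81 = 3^(3 + 1) (b=3); 3→4: 4^(4 + 1) = 1024; 1024−1 = 1023
i=2: 1023 = 3·4^4 + 3·4^3 + 3·4^2 + 3·4 + 3 (b=4); 4→5: 3·5^5 + 3·5^3 + 3·5^2 + 3·5 + 3 = 9843; 9843−1 = 9842
i=3: 9842 = 3·5^5 + 3·5^3 + 3·5^2 + 3·5 + 2 (b=5); 5→6: 3·6^6 + 3·6^3 + 3·6^2 + 3·6 + 2 = 140744; 140744−1 = 140743
i=4: 140743 = 3·6^6 + 3·6^3 + 3·6^2 + 3·6 + 1 (b=6); 6→7: 3·7^7 + 3·7^3 + 3·7^2 + 3·7 + 1 = 2471827; 2471827−1 = 2471826
i=5: 2471826 = 3·7^7 + 3·7^3 + 3·7^2 + 3·7 (b=7); 7→8: 3·8^8 + 3·8^3 + 3·8^2 + 3·8 = 50333400; 50333400−1 = 50333399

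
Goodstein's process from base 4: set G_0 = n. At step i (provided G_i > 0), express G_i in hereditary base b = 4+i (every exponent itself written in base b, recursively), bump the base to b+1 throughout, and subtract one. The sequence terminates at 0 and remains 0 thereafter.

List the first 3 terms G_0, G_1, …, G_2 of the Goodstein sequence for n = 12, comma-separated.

12, 14, 15

G_0=12  [base 4] 3·4  →[4↦5]→  3·5 = 15  −1 ⇒ G_1=14
G_1=14  [base 5] 2·5 + 4  →[5↦6]→  2·6 + 4 = 16  −1 ⇒ G_2=15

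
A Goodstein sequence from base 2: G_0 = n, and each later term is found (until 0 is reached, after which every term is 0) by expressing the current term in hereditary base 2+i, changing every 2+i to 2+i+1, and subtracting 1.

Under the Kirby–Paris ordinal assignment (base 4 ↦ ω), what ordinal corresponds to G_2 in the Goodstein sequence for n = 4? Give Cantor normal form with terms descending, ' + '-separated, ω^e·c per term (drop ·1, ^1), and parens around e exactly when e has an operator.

ω^2·2 + ω·2 + 1

4 —HB2→ 2^2 —bump→ 3^3 = 27 —(−1)→ 26
26 —HB3→ 2·3^2 + 2·3 + 2 —bump→ 2·4^2 + 2·4 + 2 = 42 —(−1)→ 41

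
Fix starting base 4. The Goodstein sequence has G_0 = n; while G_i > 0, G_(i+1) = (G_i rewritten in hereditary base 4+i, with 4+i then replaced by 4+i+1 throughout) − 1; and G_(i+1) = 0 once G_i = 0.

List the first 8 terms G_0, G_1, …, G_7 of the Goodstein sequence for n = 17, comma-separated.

17, 25, 35, 39, 43, 47, 51, 55

17 —HB4→ 4^2 + 1 —bump→ 5^2 + 1 = 26 —(−1)→ 25
25 —HB5→ 5^2 —bump→ 6^2 = 36 —(−1)→ 35
35 —HB6→ 5·6 + 5 —bump→ 5·7 + 5 = 40 —(−1)→ 39
39 —HB7→ 5·7 + 4 —bump→ 5·8 + 4 = 44 —(−1)→ 43
43 —HB8→ 5·8 + 3 —bump→ 5·9 + 3 = 48 —(−1)→ 47
47 —HB9→ 5·9 + 2 —bump→ 5·10 + 2 = 52 —(−1)→ 51
51 —HB10→ 5·10 + 1 —bump→ 5·11 + 1 = 56 —(−1)→ 55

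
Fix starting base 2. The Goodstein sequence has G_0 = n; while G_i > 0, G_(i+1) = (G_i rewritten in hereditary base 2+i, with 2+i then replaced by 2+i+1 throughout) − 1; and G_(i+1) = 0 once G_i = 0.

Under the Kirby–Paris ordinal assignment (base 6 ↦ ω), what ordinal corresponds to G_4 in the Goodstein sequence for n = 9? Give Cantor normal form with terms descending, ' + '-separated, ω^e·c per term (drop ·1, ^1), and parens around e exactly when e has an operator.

ω^ω·3 + ω^3·3 + ω^2·3 + ω·3 + 1

i=0: 9 = 2^(2 + 1) + 1 (b=2); 2→3: 3^(3 + 1) + 1 = 82; 82−1 = 81
i=1: 81 = 3^(3 + 1) (b=3); 3→4: 4^(4 + 1) = 1024; 1024−1 = 1023
i=2: 1023 = 3·4^4 + 3·4^3 + 3·4^2 + 3·4 + 3 (b=4); 4→5: 3·5^5 + 3·5^3 + 3·5^2 + 3·5 + 3 = 9843; 9843−1 = 9842
i=3: 9842 = 3·5^5 + 3·5^3 + 3·5^2 + 3·5 + 2 (b=5); 5→6: 3·6^6 + 3·6^3 + 3·6^2 + 3·6 + 2 = 140744; 140744−1 = 140743
i=4: 140743 = 3·6^6 + 3·6^3 + 3·6^2 + 3·6 + 1 (b=6); 6→7: 3·7^7 + 3·7^3 + 3·7^2 + 3·7 + 1 = 2471827; 2471827−1 = 2471826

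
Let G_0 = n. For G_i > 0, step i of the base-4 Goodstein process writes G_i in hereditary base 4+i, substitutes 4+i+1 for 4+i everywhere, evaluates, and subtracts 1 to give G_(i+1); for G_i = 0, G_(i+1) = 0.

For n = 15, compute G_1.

17

G_0 = 15. HB_4(15) = 3·4 + 3. Bump = 18. G_1 = 17.
G_1 = 17. HB_5(17) = 3·5 + 2. Bump = 20. G_2 = 19.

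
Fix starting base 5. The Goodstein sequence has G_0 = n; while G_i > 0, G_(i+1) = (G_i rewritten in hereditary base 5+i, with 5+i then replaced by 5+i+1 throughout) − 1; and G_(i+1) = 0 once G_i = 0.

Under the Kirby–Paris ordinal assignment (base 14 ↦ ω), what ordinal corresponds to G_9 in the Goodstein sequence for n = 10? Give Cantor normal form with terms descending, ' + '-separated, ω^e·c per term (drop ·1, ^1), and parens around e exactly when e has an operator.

9

i=0: 10 = 2·5 (b=5); 5→6: 2·6 = 12; 12−1 = 11
i=1: 11 = 6 + 5 (b=6); 6→7: 7 + 5 = 12; 12−1 = 11
i=2: 11 = 7 + 4 (b=7); 7→8: 8 + 4 = 12; 12−1 = 11
i=3: 11 = 8 + 3 (b=8); 8→9: 9 + 3 = 12; 12−1 = 11
i=4: 11 = 9 + 2 (b=9); 9→10: 10 + 2 = 12; 12−1 = 11
i=5: 11 = 10 + 1 (b=10); 10→11: 11 + 1 = 12; 12−1 = 11
i=6: 11 = 11 (b=11); 11→12: 12 = 12; 12−1 = 11
i=7: 11 = 11 (b=12); 12→13: 11 = 11; 11−1 = 10
i=8: 10 = 10 (b=13); 13→14: 10 = 10; 10−1 = 9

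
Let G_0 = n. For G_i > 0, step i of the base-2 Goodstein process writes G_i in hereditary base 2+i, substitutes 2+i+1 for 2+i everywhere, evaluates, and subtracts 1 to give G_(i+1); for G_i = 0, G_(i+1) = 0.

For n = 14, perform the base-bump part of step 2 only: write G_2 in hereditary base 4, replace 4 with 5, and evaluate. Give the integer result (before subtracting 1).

18751

step 0: 14 = 2^(2 + 1) + 2^2 + 2; sub 3 for 2: 3^(3 + 1) + 3^3 + 3; = 111; G_1 = 111−1 = 110
step 1: 110 = 3^(3 + 1) + 3^3 + 2; sub 4 for 3: 4^(4 + 1) + 4^4 + 2; = 1282; G_2 = 1282−1 = 1281
step 2: 1281 = 4^(4 + 1) + 4^4 + 1; sub 5 for 4: 5^(5 + 1) + 5^5 + 1; = 18751; G_3 = 18751−1 = 18750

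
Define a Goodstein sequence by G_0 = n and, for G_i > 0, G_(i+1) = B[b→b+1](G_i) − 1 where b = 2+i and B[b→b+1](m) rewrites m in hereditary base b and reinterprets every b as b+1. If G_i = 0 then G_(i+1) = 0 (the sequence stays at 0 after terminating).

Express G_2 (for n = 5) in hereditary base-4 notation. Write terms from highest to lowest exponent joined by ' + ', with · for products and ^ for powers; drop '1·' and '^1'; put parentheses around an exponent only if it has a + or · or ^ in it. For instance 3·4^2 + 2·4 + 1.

3·4^3 + 3·4^2 + 3·4 + 3

G_0 = 5. HB_2(5) = 2^2 + 1. Bump = 28. G_1 = 27.
G_1 = 27. HB_3(27) = 3^3. Bump = 256. G_2 = 255.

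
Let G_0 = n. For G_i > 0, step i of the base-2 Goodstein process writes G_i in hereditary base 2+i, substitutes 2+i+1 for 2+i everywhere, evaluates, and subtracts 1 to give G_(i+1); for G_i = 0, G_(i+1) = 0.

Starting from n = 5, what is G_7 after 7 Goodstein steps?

5 —HB2→ 2^2 + 1 —bump→ 3^3 + 1 = 28 —(−1)→ 27
27 —HB3→ 3^3 —bump→ 4^4 = 256 —(−1)→ 255
255 —HB4→ 3·4^3 + 3·4^2 + 3·4 + 3 —bump→ 3·5^3 + 3·5^2 + 3·5 + 3 = 468 —(−1)→ 467
467 —HB5→ 3·5^3 + 3·5^2 + 3·5 + 2 —bump→ 3·6^3 + 3·6^2 + 3·6 + 2 = 776 —(−1)→ 775
775 —HB6→ 3·6^3 + 3·6^2 + 3·6 + 1 —bump→ 3·7^3 + 3·7^2 + 3·7 + 1 = 1198 —(−1)→ 1197
1197 —HB7→ 3·7^3 + 3·7^2 + 3·7 —bump→ 3·8^3 + 3·8^2 + 3·8 = 1752 —(−1)→ 1751
1751 —HB8→ 3·8^3 + 3·8^2 + 2·8 + 7 —bump→ 3·9^3 + 3·9^2 + 2·9 + 7 = 2455 —(−1)→ 2454

2454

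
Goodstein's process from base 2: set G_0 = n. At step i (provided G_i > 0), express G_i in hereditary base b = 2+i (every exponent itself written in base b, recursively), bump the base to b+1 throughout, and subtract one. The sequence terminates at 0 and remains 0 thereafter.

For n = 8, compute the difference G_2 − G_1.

base 2: 8 = 2^(2 + 1); at 3: 3^(3 + 1) = 81; next = 80
base 3: 80 = 2·3^3 + 2·3^2 + 2·3 + 2; at 4: 2·4^4 + 2·4^2 + 2·4 + 2 = 554; next = 553

473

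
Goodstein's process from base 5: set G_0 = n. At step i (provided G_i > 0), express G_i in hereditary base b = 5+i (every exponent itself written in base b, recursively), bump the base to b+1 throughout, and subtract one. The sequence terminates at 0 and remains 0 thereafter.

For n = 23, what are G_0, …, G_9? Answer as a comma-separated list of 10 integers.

step 0: 23 = 4·5 + 3; sub 6 for 5: 4·6 + 3; = 27; G_1 = 27−1 = 26
step 1: 26 = 4·6 + 2; sub 7 for 6: 4·7 + 2; = 30; G_2 = 30−1 = 29
step 2: 29 = 4·7 + 1; sub 8 for 7: 4·8 + 1; = 33; G_3 = 33−1 = 32
step 3: 32 = 4·8; sub 9 for 8: 4·9; = 36; G_4 = 36−1 = 35
step 4: 35 = 3·9 + 8; sub 10 for 9: 3·10 + 8; = 38; G_5 = 38−1 = 37
step 5: 37 = 3·10 + 7; sub 11 for 10: 3·11 + 7; = 40; G_6 = 40−1 = 39
step 6: 39 = 3·11 + 6; sub 12 for 11: 3·12 + 6; = 42; G_7 = 42−1 = 41
step 7: 41 = 3·12 + 5; sub 13 for 12: 3·13 + 5; = 44; G_8 = 44−1 = 43
step 8: 43 = 3·13 + 4; sub 14 for 13: 3·14 + 4; = 46; G_9 = 46−1 = 45

23, 26, 29, 32, 35, 37, 39, 41, 43, 45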